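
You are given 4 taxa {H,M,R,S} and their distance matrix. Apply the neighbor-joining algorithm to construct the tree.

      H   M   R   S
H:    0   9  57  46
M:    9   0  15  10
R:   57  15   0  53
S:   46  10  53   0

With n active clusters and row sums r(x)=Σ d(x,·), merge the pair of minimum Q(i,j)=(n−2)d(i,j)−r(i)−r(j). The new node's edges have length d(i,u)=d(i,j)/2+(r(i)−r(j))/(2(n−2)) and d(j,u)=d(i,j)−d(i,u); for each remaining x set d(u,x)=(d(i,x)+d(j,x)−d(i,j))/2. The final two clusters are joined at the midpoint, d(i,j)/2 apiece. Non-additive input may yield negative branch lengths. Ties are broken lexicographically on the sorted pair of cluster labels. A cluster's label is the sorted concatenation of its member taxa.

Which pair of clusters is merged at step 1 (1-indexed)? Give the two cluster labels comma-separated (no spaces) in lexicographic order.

H,S

iteration 1: select H,S (d=46, Q=-129); attach at lengths (95/4, 89/4); label the merged cluster HS
  updated: d(HS,M)=-27/2, d(HS,R)=32
iteration 2: select HS,M (d=-27/2, Q=-67/2); attach at lengths (7/4, -61/4); label the merged cluster HMS
  updated: d(HMS,R)=121/4
iteration 3: select HMS,R (d=121/4); attach at lengths (121/8, 121/8); label the merged cluster HMRS
final tree: (((H:95/4,S:89/4):7/4,M:-61/4):121/8,R:121/8)
total length: 251/4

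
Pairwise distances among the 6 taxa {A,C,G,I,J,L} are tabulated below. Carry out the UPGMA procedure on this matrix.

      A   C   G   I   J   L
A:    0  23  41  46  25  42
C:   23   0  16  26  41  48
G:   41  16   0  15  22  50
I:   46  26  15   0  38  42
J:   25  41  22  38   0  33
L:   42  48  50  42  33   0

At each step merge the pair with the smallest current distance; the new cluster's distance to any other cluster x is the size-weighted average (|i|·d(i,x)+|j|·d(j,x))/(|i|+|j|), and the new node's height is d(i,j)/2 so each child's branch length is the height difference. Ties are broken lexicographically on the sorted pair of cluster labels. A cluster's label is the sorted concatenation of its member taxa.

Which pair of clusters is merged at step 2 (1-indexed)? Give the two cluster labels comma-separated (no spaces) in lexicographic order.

iteration 1: select G,I (d=15); attach at lengths (15/2, 15/2); label the merged cluster GI
  updated: d(A,GI)=87/2, d(C,GI)=21, d(GI,J)=30, d(GI,L)=46
iteration 2: select C,GI (d=21); attach at lengths (21/2, 3); label the merged cluster CGI
  updated: d(A,CGI)=110/3, d(CGI,J)=101/3, d(CGI,L)=140/3
iteration 3: select A,J (d=25); attach at lengths (25/2, 25/2); label the merged cluster AJ
  updated: d(AJ,CGI)=211/6, d(AJ,L)=75/2
iteration 4: select AJ,CGI (d=211/6); attach at lengths (61/12, 85/12); label the merged cluster ACGIJ
  updated: d(ACGIJ,L)=43
iteration 5: select ACGIJ,L (d=43); attach at lengths (47/12, 43/2); label the merged cluster ACGIJL
final tree: (((A:25/2,J:25/2):61/12,(C:21/2,(G:15/2,I:15/2):3):85/12):47/12,L:43/2)
total length: 1093/12

C,GI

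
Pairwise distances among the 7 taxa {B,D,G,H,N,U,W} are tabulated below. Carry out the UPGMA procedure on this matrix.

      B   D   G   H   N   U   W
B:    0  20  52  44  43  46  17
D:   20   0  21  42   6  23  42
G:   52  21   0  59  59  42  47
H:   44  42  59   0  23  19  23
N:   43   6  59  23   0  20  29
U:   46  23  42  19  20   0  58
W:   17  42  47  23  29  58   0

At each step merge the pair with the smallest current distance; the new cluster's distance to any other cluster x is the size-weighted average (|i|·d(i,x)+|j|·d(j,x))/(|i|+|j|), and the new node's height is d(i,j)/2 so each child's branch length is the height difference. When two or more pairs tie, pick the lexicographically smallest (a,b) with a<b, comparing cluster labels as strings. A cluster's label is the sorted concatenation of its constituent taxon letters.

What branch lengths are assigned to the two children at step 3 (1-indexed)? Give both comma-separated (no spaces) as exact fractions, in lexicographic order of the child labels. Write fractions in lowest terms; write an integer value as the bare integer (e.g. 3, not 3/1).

iteration 1: select D,N (d=6); attach at lengths (3, 3); label the merged cluster DN
  updated: d(B,DN)=63/2, d(DN,G)=40, d(DN,H)=65/2, d(DN,U)=43/2, d(DN,W)=71/2
iteration 2: select B,W (d=17); attach at lengths (17/2, 17/2); label the merged cluster BW
  updated: d(BW,DN)=67/2, d(BW,G)=99/2, d(BW,H)=67/2, d(BW,U)=52
iteration 3: select H,U (d=19); attach at lengths (19/2, 19/2); label the merged cluster HU
  updated: d(BW,HU)=171/4, d(DN,HU)=27, d(G,HU)=101/2
iteration 4: select DN,HU (d=27); attach at lengths (21/2, 4); label the merged cluster DHNU
  updated: d(BW,DHNU)=305/8, d(DHNU,G)=181/4
iteration 5: select BW,DHNU (d=305/8); attach at lengths (169/16, 89/16); label the merged cluster BDHNUW
  updated: d(BDHNUW,G)=140/3
iteration 6: select BDHNUW,G (d=140/3); attach at lengths (205/48, 70/3); label the merged cluster BDGHNUW
final tree: (((B:17/2,W:17/2):169/16,((D:3,N:3):21/2,(H:19/2,U:19/2):4):89/16):205/48,G:70/3)
total length: 4811/48

19/2,19/2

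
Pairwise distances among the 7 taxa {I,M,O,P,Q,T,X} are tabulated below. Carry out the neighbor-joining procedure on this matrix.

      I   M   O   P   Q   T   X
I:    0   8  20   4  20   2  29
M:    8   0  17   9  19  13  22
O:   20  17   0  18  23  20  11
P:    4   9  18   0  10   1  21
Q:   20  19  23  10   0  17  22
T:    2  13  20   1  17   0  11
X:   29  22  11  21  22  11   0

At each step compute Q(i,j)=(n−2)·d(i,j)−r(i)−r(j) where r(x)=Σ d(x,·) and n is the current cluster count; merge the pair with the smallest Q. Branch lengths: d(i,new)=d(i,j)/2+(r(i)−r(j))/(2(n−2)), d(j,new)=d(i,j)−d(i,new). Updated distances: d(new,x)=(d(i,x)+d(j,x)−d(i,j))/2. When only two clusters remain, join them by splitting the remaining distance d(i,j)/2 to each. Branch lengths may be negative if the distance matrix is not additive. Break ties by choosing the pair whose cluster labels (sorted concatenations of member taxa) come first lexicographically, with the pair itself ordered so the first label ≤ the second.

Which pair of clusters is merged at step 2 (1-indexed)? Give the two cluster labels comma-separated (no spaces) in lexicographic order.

step 1: merge (O,X) at d=11, Q=-170; branch lengths O→24/5, X→31/5; new cluster OX
  updated: d(I,OX)=19, d(M,OX)=14, d(OX,P)=14, d(OX,Q)=17, d(OX,T)=10
step 2: merge (OX,Q) at d=17, Q=-89; branch lengths OX→59/8, Q→77/8; new cluster OQX
  updated: d(I,OQX)=11, d(M,OQX)=8, d(OQX,P)=7/2, d(OQX,T)=5
step 3: merge (M,OQX) at d=8, Q=-83/2; branch lengths M→23/4, OQX→9/4; new cluster MOQX
  updated: d(I,MOQX)=11/2, d(MOQX,P)=9/4, d(MOQX,T)=5
step 4: merge (I,T) at d=2, Q=-31/2; branch lengths I→15/8, T→1/8; new cluster IT
  updated: d(IT,MOQX)=17/4, d(IT,P)=3/2
step 5: merge (IT,MOQX) at d=17/4, Q=-8; branch lengths IT→7/4, MOQX→5/2; new cluster IMOQTX
  updated: d(IMOQTX,P)=-1/4
step 6: merge (IMOQTX,P) at d=-1/4; branch lengths IMOQTX→-1/8, P→-1/8; new cluster IMOPQTX
final tree: (((I:15/8,T:1/8):7/4,(M:23/4,((O:24/5,X:31/5):59/8,Q:77/8):9/4):5/2):-1/8,P:-1/8)
total length: 42

OX,Q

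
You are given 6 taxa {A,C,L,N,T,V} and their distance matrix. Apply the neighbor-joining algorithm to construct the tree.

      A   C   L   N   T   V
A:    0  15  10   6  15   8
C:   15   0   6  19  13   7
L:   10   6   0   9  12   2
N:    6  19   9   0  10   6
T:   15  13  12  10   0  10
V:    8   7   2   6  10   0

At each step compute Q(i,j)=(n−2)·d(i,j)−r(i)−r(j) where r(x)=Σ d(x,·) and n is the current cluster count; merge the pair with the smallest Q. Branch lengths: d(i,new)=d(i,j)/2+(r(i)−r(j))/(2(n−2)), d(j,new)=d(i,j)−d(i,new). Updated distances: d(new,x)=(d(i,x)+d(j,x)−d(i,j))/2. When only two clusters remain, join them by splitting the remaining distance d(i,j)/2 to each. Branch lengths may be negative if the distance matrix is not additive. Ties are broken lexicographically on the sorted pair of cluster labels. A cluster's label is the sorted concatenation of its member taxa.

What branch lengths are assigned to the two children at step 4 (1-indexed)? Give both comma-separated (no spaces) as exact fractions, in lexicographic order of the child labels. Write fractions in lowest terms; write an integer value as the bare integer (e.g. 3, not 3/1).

23/16,85/16

iteration 1: select A,N (d=6, Q=-80); attach at lengths (7/2, 5/2); label the merged cluster AN
  updated: d(AN,C)=14, d(AN,L)=13/2, d(AN,T)=19/2, d(AN,V)=4
iteration 2: select AN,T (d=19/2, Q=-50); attach at lengths (3, 13/2); label the merged cluster ANT
  updated: d(ANT,C)=35/4, d(ANT,L)=9/2, d(ANT,V)=9/4
iteration 3: select ANT,V (d=9/4, Q=-89/4); attach at lengths (35/16, 1/16); label the merged cluster ANTV
  updated: d(ANTV,C)=27/4, d(ANTV,L)=17/8
iteration 4: select ANTV,C (d=27/4, Q=-119/8); attach at lengths (23/16, 85/16); label the merged cluster ACNTV
  updated: d(ACNTV,L)=11/16
iteration 5: select ACNTV,L (d=11/16); attach at lengths (11/32, 11/32); label the merged cluster ACLNTV
final tree: (((((A:7/2,N:5/2):3,T:13/2):35/16,V:1/16):23/16,C:85/16):11/32,L:11/32)
total length: 403/16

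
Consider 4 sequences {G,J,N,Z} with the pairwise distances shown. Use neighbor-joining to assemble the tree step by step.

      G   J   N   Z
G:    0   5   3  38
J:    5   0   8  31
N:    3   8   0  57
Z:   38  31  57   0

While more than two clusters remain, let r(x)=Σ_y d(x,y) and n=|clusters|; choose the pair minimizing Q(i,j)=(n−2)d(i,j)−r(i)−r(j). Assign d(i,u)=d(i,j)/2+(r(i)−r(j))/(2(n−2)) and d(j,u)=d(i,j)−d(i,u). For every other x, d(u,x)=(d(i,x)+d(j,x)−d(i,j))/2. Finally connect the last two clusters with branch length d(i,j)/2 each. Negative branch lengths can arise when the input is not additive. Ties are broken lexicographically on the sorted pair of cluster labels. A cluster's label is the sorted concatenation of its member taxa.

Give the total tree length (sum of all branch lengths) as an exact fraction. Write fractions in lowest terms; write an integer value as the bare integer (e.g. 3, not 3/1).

44

iteration 1: select G,N (d=3, Q=-108); attach at lengths (-4, 7); label the merged cluster GN
  updated: d(GN,J)=5, d(GN,Z)=46
iteration 2: select GN,J (d=5, Q=-82); attach at lengths (10, -5); label the merged cluster GJN
  updated: d(GJN,Z)=36
iteration 3: select GJN,Z (d=36); attach at lengths (18, 18); label the merged cluster GJNZ
final tree: (((G:-4,N:7):10,J:-5):18,Z:18)
total length: 44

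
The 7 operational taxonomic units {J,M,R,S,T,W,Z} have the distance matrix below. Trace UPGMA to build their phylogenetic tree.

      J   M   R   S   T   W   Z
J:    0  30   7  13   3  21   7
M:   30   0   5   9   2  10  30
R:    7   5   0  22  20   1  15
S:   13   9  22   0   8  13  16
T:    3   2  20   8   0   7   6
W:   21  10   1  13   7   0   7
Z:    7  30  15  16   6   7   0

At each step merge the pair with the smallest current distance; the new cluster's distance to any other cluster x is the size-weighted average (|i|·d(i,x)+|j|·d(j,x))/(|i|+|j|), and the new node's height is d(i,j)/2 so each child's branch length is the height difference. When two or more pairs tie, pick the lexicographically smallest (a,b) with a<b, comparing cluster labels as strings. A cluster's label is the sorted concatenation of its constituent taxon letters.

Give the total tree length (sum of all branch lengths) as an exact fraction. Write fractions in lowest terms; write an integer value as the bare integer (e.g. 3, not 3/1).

1. join R+W (d=1) ⇒ RW; edges |R|=1/2, |W|=1/2
  updated: d(J,RW)=14, d(M,RW)=15/2, d(RW,S)=35/2, d(RW,T)=27/2, d(RW,Z)=11
2. join M+T (d=2) ⇒ MT; edges |M|=1, |T|=1
  updated: d(J,MT)=33/2, d(MT,RW)=21/2, d(MT,S)=17/2, d(MT,Z)=18
3. join J+Z (d=7) ⇒ JZ; edges |J|=7/2, |Z|=7/2
  updated: d(JZ,MT)=69/4, d(JZ,RW)=25/2, d(JZ,S)=29/2
4. join MT+S (d=17/2) ⇒ MST; edges |MT|=13/4, |S|=17/4
  updated: d(JZ,MST)=49/3, d(MST,RW)=77/6
5. join JZ+RW (d=25/2) ⇒ JRWZ; edges |JZ|=11/4, |RW|=23/4
  updated: d(JRWZ,MST)=175/12
6. join JRWZ+MST (d=175/12) ⇒ JMRSTWZ; edges |JRWZ|=25/24, |MST|=73/24
final tree: (((J:7/2,Z:7/2):11/4,(R:1/2,W:1/2):23/4):25/24,((M:1,T:1):13/4,S:17/4):73/24)
total length: 361/12

361/12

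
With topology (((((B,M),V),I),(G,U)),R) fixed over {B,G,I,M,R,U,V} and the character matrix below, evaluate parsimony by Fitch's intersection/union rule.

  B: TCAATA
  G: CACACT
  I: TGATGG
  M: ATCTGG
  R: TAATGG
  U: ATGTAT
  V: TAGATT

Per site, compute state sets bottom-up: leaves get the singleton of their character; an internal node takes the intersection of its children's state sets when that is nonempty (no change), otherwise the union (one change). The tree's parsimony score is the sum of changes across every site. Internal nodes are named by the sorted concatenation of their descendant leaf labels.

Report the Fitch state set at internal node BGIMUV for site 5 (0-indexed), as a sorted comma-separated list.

site 0, node BM: B={T} ∪ M={A} → {A,T} (+1)
site 0, node BMV: BM={A,T} ∩ V={T} → {T} (+0)
site 0, node BIMV: BMV={T} ∩ I={T} → {T} (+0)
site 0, node GU: G={C} ∪ U={A} → {A,C} (+1)
site 0, node BGIMUV: BIMV={T} ∪ GU={A,C} → {A,C,T} (+1)
site 0, node BGIMRUV: BGIMUV={A,C,T} ∩ R={T} → {T} (+0)
site 1, node BM: B={C} ∪ M={T} → {C,T} (+1)
site 1, node BMV: BM={C,T} ∪ V={A} → {A,C,T} (+1)
site 1, node BIMV: BMV={A,C,T} ∪ I={G} → {A,C,G,T} (+1)
site 1, node GU: G={A} ∪ U={T} → {A,T} (+1)
site 1, node BGIMUV: BIMV={A,C,G,T} ∩ GU={A,T} → {A,T} (+0)
site 1, node BGIMRUV: BGIMUV={A,T} ∩ R={A} → {A} (+0)
site 2, node BM: B={A} ∪ M={C} → {A,C} (+1)
site 2, node BMV: BM={A,C} ∪ V={G} → {A,C,G} (+1)
site 2, node BIMV: BMV={A,C,G} ∩ I={A} → {A} (+0)
site 2, node GU: G={C} ∪ U={G} → {C,G} (+1)
site 2, node BGIMUV: BIMV={A} ∪ GU={C,G} → {A,C,G} (+1)
site 2, node BGIMRUV: BGIMUV={A,C,G} ∩ R={A} → {A} (+0)
site 3, node BM: B={A} ∪ M={T} → {A,T} (+1)
site 3, node BMV: BM={A,T} ∩ V={A} → {A} (+0)
site 3, node BIMV: BMV={A} ∪ I={T} → {A,T} (+1)
site 3, node GU: G={A} ∪ U={T} → {A,T} (+1)
site 3, node BGIMUV: BIMV={A,T} ∩ GU={A,T} → {A,T} (+0)
site 3, node BGIMRUV: BGIMUV={A,T} ∩ R={T} → {T} (+0)
site 4, node BM: B={T} ∪ M={G} → {G,T} (+1)
site 4, node BMV: BM={G,T} ∩ V={T} → {T} (+0)
site 4, node BIMV: BMV={T} ∪ I={G} → {G,T} (+1)
site 4, node GU: G={C} ∪ U={A} → {A,C} (+1)
site 4, node BGIMUV: BIMV={G,T} ∪ GU={A,C} → {A,C,G,T} (+1)
site 4, node BGIMRUV: BGIMUV={A,C,G,T} ∩ R={G} → {G} (+0)
site 5, node BM: B={A} ∪ M={G} → {A,G} (+1)
site 5, node BMV: BM={A,G} ∪ V={T} → {A,G,T} (+1)
site 5, node BIMV: BMV={A,G,T} ∩ I={G} → {G} (+0)
site 5, node GU: G={T} ∩ U={T} → {T} (+0)
site 5, node BGIMUV: BIMV={G} ∪ GU={T} → {G,T} (+1)
site 5, node BGIMRUV: BGIMUV={G,T} ∩ R={G} → {G} (+0)
per-site changes: [3, 4, 4, 3, 4, 3]; total = 21

G,T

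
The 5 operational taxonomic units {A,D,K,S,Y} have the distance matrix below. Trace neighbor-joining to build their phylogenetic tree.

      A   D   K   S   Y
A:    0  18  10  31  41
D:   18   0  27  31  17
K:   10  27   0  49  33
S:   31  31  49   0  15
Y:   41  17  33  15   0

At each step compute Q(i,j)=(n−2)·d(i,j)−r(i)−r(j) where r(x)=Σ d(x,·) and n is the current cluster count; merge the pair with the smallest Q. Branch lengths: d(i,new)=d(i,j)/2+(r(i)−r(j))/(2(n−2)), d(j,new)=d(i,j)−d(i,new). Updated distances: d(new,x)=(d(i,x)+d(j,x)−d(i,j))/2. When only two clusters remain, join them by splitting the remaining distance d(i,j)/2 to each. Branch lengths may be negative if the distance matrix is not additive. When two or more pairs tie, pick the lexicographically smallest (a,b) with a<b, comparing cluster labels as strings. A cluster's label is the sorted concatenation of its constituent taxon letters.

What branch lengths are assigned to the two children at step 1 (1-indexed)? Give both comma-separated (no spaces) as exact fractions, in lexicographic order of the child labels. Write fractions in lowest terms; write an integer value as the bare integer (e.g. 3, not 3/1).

11/6,49/6

1. join A+K (d=10, Q=-189) ⇒ AK; edges |A|=11/6, |K|=49/6
  updated: d(AK,D)=35/2, d(AK,S)=35, d(AK,Y)=32
2. join AK+D (d=35/2, Q=-115) ⇒ ADK; edges |AK|=27/2, |D|=4
  updated: d(ADK,S)=97/4, d(ADK,Y)=63/4
3. join ADK+S (d=97/4, Q=-55) ⇒ ADKS; edges |ADK|=25/2, |S|=47/4
  updated: d(ADKS,Y)=13/4
4. join ADKS+Y (d=13/4) ⇒ ADKSY; edges |ADKS|=13/8, |Y|=13/8
final tree: ((((A:11/6,K:49/6):27/2,D:4):25/2,S:47/4):13/8,Y:13/8)
total length: 55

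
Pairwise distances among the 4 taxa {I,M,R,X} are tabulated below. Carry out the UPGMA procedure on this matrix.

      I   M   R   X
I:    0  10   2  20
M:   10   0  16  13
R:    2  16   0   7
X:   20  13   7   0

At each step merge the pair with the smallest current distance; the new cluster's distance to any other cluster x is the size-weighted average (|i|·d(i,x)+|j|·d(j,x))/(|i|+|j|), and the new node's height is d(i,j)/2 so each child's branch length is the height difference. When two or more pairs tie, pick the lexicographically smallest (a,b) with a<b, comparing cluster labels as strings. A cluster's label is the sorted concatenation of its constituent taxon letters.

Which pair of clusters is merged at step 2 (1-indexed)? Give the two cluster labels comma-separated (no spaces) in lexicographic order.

step 1: merge (I,R) at d=2; branch lengths I→1, R→1; new cluster IR
  updated: d(IR,M)=13, d(IR,X)=27/2
step 2: merge (IR,M) at d=13; branch lengths IR→11/2, M→13/2; new cluster IMR
  updated: d(IMR,X)=40/3
step 3: merge (IMR,X) at d=40/3; branch lengths IMR→1/6, X→20/3; new cluster IMRX
final tree: (((I:1,R:1):11/2,M:13/2):1/6,X:20/3)
total length: 125/6

IR,M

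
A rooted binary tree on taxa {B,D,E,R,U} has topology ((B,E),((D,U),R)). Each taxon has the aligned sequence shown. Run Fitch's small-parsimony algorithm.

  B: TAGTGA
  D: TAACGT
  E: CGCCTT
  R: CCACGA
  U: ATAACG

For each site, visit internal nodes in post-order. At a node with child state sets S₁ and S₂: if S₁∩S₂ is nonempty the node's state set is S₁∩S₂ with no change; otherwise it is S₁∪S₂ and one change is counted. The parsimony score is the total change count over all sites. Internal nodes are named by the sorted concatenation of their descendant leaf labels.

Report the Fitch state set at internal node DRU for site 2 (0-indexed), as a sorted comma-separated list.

[col 0] BE: children B:{T}, E:{C} ∪→ {C,T}; cost 1
[col 0] DU: children D:{T}, U:{A} ∪→ {A,T}; cost 1
[col 0] DRU: children DU:{A,T}, R:{C} ∪→ {A,C,T}; cost 1
[col 0] BDERU: children BE:{C,T}, DRU:{A,C,T} ∩→ {C,T}; cost 0
[col 1] BE: children B:{A}, E:{G} ∪→ {A,G}; cost 1
[col 1] DU: children D:{A}, U:{T} ∪→ {A,T}; cost 1
[col 1] DRU: children DU:{A,T}, R:{C} ∪→ {A,C,T}; cost 1
[col 1] BDERU: children BE:{A,G}, DRU:{A,C,T} ∩→ {A}; cost 0
[col 2] BE: children B:{G}, E:{C} ∪→ {C,G}; cost 1
[col 2] DU: children D:{A}, U:{A} ∩→ {A}; cost 0
[col 2] DRU: children DU:{A}, R:{A} ∩→ {A}; cost 0
[col 2] BDERU: children BE:{C,G}, DRU:{A} ∪→ {A,C,G}; cost 1
[col 3] BE: children B:{T}, E:{C} ∪→ {C,T}; cost 1
[col 3] DU: children D:{C}, U:{A} ∪→ {A,C}; cost 1
[col 3] DRU: children DU:{A,C}, R:{C} ∩→ {C}; cost 0
[col 3] BDERU: children BE:{C,T}, DRU:{C} ∩→ {C}; cost 0
[col 4] BE: children B:{G}, E:{T} ∪→ {G,T}; cost 1
[col 4] DU: children D:{G}, U:{C} ∪→ {C,G}; cost 1
[col 4] DRU: children DU:{C,G}, R:{G} ∩→ {G}; cost 0
[col 4] BDERU: children BE:{G,T}, DRU:{G} ∩→ {G}; cost 0
[col 5] BE: children B:{A}, E:{T} ∪→ {A,T}; cost 1
[col 5] DU: children D:{T}, U:{G} ∪→ {G,T}; cost 1
[col 5] DRU: children DU:{G,T}, R:{A} ∪→ {A,G,T}; cost 1
[col 5] BDERU: children BE:{A,T}, DRU:{A,G,T} ∩→ {A,T}; cost 0
per-site changes: [3, 3, 2, 2, 2, 3]; total = 15

A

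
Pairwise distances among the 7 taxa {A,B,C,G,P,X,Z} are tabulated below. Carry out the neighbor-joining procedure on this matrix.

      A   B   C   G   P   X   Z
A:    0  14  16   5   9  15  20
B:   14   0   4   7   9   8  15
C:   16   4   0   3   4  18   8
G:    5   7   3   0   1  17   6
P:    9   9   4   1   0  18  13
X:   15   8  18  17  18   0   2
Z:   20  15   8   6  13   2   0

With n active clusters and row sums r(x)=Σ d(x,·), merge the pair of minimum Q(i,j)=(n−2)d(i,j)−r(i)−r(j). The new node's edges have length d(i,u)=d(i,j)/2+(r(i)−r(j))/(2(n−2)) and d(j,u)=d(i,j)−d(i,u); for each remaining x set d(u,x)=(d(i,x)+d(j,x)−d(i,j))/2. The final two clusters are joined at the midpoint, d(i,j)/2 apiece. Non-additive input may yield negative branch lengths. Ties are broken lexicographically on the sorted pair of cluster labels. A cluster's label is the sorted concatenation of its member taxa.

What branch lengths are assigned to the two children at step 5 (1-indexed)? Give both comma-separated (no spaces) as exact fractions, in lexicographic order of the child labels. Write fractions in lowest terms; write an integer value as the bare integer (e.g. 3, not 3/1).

iteration 1: select X,Z (d=2, Q=-132); attach at lengths (12/5, -2/5); label the merged cluster XZ
  updated: d(A,XZ)=33/2, d(B,XZ)=21/2, d(C,XZ)=12, d(G,XZ)=21/2, d(P,XZ)=29/2
iteration 2: select B,C (d=4, Q=-135/2); attach at lengths (43/16, 21/16); label the merged cluster BC
  updated: d(A,BC)=13, d(BC,G)=3, d(BC,P)=9/2, d(BC,XZ)=37/4
iteration 3: select BC,XZ (d=37/4, Q=-211/4); attach at lengths (9/8, 65/8); label the merged cluster BCXZ
  updated: d(A,BCXZ)=81/8, d(BCXZ,G)=17/8, d(BCXZ,P)=39/8
iteration 4: select A,G (d=5, Q=-89/4); attach at lengths (13/2, -3/2); label the merged cluster AG
  updated: d(AG,BCXZ)=29/8, d(AG,P)=5/2
iteration 5: select AG,BCXZ (d=29/8, Q=-11); attach at lengths (5/8, 3); label the merged cluster ABCGXZ
  updated: d(ABCGXZ,P)=15/8
iteration 6: select ABCGXZ,P (d=15/8); attach at lengths (15/16, 15/16); label the merged cluster ABCGPXZ
final tree: (((A:13/2,G:-3/2):5/8,((B:43/16,C:21/16):9/8,(X:12/5,Z:-2/5):65/8):3):15/16,P:15/16)
total length: 103/4

5/8,3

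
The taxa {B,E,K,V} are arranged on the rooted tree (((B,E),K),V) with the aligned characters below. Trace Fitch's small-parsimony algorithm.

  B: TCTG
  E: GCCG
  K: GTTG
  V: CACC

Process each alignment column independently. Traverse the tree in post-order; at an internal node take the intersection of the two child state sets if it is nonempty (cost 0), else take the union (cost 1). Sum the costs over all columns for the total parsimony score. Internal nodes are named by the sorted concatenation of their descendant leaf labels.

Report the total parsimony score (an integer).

7

site 0, node BE: B={T} ∪ E={G} → {G,T} (+1)
site 0, node BEK: BE={G,T} ∩ K={G} → {G} (+0)
site 0, node BEKV: BEK={G} ∪ V={C} → {C,G} (+1)
site 1, node BE: B={C} ∩ E={C} → {C} (+0)
site 1, node BEK: BE={C} ∪ K={T} → {C,T} (+1)
site 1, node BEKV: BEK={C,T} ∪ V={A} → {A,C,T} (+1)
site 2, node BE: B={T} ∪ E={C} → {C,T} (+1)
site 2, node BEK: BE={C,T} ∩ K={T} → {T} (+0)
site 2, node BEKV: BEK={T} ∪ V={C} → {C,T} (+1)
site 3, node BE: B={G} ∩ E={G} → {G} (+0)
site 3, node BEK: BE={G} ∩ K={G} → {G} (+0)
site 3, node BEKV: BEK={G} ∪ V={C} → {C,G} (+1)
per-site changes: [2, 2, 2, 1]; total = 7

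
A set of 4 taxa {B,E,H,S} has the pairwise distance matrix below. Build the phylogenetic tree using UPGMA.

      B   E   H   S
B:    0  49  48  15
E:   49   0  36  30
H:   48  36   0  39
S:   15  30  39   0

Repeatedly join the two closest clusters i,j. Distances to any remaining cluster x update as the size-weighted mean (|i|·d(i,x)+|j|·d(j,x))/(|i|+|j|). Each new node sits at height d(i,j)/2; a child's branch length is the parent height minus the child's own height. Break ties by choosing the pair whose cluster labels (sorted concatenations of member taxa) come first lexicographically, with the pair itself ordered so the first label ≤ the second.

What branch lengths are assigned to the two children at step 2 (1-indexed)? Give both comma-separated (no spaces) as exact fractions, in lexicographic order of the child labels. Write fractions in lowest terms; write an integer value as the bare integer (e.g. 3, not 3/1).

18,18

step 1: merge (B,S) at d=15; branch lengths B→15/2, S→15/2; new cluster BS
  updated: d(BS,E)=79/2, d(BS,H)=87/2
step 2: merge (E,H) at d=36; branch lengths E→18, H→18; new cluster EH
  updated: d(BS,EH)=83/2
step 3: merge (BS,EH) at d=83/2; branch lengths BS→53/4, EH→11/4; new cluster BEHS
final tree: ((B:15/2,S:15/2):53/4,(E:18,H:18):11/4)
total length: 67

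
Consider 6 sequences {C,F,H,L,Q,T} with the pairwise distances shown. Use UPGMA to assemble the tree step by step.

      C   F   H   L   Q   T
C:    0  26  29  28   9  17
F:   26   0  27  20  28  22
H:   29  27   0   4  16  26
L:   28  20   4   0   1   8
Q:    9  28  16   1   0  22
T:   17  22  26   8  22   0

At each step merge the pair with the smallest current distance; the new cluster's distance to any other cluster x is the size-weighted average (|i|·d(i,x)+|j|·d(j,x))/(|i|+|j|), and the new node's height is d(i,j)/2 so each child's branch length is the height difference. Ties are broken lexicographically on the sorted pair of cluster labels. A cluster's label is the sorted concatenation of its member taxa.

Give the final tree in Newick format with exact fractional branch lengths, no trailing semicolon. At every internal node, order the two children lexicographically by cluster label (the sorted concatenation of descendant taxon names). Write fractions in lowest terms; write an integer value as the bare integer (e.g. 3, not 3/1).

step 1: merge (L,Q) at d=1; branch lengths L→1/2, Q→1/2; new cluster LQ
  updated: d(C,LQ)=37/2, d(F,LQ)=24, d(H,LQ)=10, d(LQ,T)=15
step 2: merge (H,LQ) at d=10; branch lengths H→5, LQ→9/2; new cluster HLQ
  updated: d(C,HLQ)=22, d(F,HLQ)=25, d(HLQ,T)=56/3
step 3: merge (C,T) at d=17; branch lengths C→17/2, T→17/2; new cluster CT
  updated: d(CT,F)=24, d(CT,HLQ)=61/3
step 4: merge (CT,HLQ) at d=61/3; branch lengths CT→5/3, HLQ→31/6; new cluster CHLQT
  updated: d(CHLQT,F)=123/5
step 5: merge (CHLQT,F) at d=123/5; branch lengths CHLQT→32/15, F→123/10; new cluster CFHLQT
final tree: (((C:17/2,T:17/2):5/3,(H:5,(L:1/2,Q:1/2):9/2):31/6):32/15,F:123/10)
total length: 1463/30

(((C:17/2,T:17/2):5/3,(H:5,(L:1/2,Q:1/2):9/2):31/6):32/15,F:123/10)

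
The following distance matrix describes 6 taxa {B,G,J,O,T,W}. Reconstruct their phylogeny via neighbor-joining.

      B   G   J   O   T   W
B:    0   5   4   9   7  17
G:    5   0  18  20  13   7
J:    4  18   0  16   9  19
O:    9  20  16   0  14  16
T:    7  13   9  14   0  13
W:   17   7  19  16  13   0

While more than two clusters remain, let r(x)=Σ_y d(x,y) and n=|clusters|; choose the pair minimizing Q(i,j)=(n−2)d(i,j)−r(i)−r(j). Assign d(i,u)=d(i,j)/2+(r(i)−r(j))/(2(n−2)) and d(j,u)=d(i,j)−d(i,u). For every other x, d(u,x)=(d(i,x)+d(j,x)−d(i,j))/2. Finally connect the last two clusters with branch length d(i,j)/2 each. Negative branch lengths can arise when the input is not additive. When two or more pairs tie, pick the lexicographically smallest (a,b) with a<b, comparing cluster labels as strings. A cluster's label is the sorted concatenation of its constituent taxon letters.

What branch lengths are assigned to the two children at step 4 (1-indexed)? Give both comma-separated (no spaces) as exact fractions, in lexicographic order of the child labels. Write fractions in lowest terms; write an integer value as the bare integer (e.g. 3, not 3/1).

step 1: merge (G,W) at d=7, Q=-107; branch lengths G→19/8, W→37/8; new cluster GW
  updated: d(B,GW)=15/2, d(GW,J)=15, d(GW,O)=29/2, d(GW,T)=19/2
step 2: merge (B,J) at d=4, Q=-119/2; branch lengths B→-3/4, J→19/4; new cluster BJ
  updated: d(BJ,GW)=37/4, d(BJ,O)=21/2, d(BJ,T)=6
step 3: merge (BJ,O) at d=21/2, Q=-175/4; branch lengths BJ→31/16, O→137/16; new cluster BJO
  updated: d(BJO,GW)=53/8, d(BJO,T)=19/4
step 4: merge (BJO,GW) at d=53/8, Q=-167/8; branch lengths BJO→15/16, GW→91/16; new cluster BGJOW
  updated: d(BGJOW,T)=61/16
step 5: merge (BGJOW,T) at d=61/16; branch lengths BGJOW→61/32, T→61/32; new cluster BGJOTW
final tree: ((((B:-3/4,J:19/4):31/16,O:137/16):15/16,(G:19/8,W:37/8):91/16):61/32,T:61/32)
total length: 511/16

15/16,91/16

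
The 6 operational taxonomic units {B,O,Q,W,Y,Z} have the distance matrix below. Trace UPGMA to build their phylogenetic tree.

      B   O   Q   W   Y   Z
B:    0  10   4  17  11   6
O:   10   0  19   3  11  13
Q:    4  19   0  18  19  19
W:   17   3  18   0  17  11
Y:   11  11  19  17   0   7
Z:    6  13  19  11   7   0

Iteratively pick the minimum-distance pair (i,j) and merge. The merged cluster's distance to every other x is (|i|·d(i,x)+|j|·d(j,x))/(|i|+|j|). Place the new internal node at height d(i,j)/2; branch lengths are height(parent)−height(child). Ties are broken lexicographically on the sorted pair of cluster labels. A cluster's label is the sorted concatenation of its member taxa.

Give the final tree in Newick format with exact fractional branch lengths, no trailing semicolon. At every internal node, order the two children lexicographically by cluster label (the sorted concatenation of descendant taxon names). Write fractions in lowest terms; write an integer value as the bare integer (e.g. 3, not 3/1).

step 1: merge (O,W) at d=3; branch lengths O→3/2, W→3/2; new cluster OW
  updated: d(B,OW)=27/2, d(OW,Q)=37/2, d(OW,Y)=14, d(OW,Z)=12
step 2: merge (B,Q) at d=4; branch lengths B→2, Q→2; new cluster BQ
  updated: d(BQ,OW)=16, d(BQ,Y)=15, d(BQ,Z)=25/2
step 3: merge (Y,Z) at d=7; branch lengths Y→7/2, Z→7/2; new cluster YZ
  updated: d(BQ,YZ)=55/4, d(OW,YZ)=13
step 4: merge (OW,YZ) at d=13; branch lengths OW→5, YZ→3; new cluster OWYZ
  updated: d(BQ,OWYZ)=119/8
step 5: merge (BQ,OWYZ) at d=119/8; branch lengths BQ→87/16, OWYZ→15/16; new cluster BOQWYZ
final tree: ((B:2,Q:2):87/16,((O:3/2,W:3/2):5,(Y:7/2,Z:7/2):3):15/16)
total length: 227/8

((B:2,Q:2):87/16,((O:3/2,W:3/2):5,(Y:7/2,Z:7/2):3):15/16)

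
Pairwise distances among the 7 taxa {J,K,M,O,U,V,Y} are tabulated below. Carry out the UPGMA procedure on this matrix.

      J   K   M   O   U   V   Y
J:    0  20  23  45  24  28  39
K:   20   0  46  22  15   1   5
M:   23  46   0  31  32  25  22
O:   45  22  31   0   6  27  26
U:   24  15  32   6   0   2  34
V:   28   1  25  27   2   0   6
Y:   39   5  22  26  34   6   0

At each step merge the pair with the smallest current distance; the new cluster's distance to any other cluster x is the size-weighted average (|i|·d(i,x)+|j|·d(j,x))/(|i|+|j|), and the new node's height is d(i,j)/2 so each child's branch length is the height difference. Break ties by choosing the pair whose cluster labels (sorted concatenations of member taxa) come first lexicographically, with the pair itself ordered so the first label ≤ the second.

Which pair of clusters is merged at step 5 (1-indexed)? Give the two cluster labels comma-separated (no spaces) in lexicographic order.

J,M

step 1: merge (K,V) at d=1; branch lengths K→1/2, V→1/2; new cluster KV
  updated: d(J,KV)=24, d(KV,M)=71/2, d(KV,O)=49/2, d(KV,U)=17/2, d(KV,Y)=11/2
step 2: merge (KV,Y) at d=11/2; branch lengths KV→9/4, Y→11/4; new cluster KVY
  updated: d(J,KVY)=29, d(KVY,M)=31, d(KVY,O)=25, d(KVY,U)=17
step 3: merge (O,U) at d=6; branch lengths O→3, U→3; new cluster OU
  updated: d(J,OU)=69/2, d(KVY,OU)=21, d(M,OU)=63/2
step 4: merge (KVY,OU) at d=21; branch lengths KVY→31/4, OU→15/2; new cluster KOUVY
  updated: d(J,KOUVY)=156/5, d(KOUVY,M)=156/5
step 5: merge (J,M) at d=23; branch lengths J→23/2, M→23/2; new cluster JM
  updated: d(JM,KOUVY)=156/5
step 6: merge (JM,KOUVY) at d=156/5; branch lengths JM→41/10, KOUVY→51/10; new cluster JKMOUVY
final tree: ((J:23/2,M:23/2):41/10,(((K:1/2,V:1/2):9/4,Y:11/4):31/4,(O:3,U:3):15/2):51/10)
total length: 1189/20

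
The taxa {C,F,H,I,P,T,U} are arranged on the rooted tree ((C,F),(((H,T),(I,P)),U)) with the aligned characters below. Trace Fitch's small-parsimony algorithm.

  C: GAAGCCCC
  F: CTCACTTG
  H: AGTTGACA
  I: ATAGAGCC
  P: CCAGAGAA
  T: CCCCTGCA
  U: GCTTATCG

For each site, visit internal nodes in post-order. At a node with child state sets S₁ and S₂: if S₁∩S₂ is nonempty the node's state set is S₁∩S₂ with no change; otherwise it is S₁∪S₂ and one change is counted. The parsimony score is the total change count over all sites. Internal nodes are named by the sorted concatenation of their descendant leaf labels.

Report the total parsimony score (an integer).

CF@0: {G} ∪ {C} = {C,G} (union, +1)
HT@0: {A} ∪ {C} = {A,C} (union, +1)
IP@0: {A} ∪ {C} = {A,C} (union, +1)
HIPT@0: {A,C} ∩ {A,C} = {A,C} (intersection, +0)
HIPTU@0: {A,C} ∪ {G} = {A,C,G} (union, +1)
CFHIPTU@0: {C,G} ∩ {A,C,G} = {C,G} (intersection, +0)
CF@1: {A} ∪ {T} = {A,T} (union, +1)
HT@1: {G} ∪ {C} = {C,G} (union, +1)
IP@1: {T} ∪ {C} = {C,T} (union, +1)
HIPT@1: {C,G} ∩ {C,T} = {C} (intersection, +0)
HIPTU@1: {C} ∩ {C} = {C} (intersection, +0)
CFHIPTU@1: {A,T} ∪ {C} = {A,C,T} (union, +1)
CF@2: {A} ∪ {C} = {A,C} (union, +1)
HT@2: {T} ∪ {C} = {C,T} (union, +1)
IP@2: {A} ∩ {A} = {A} (intersection, +0)
HIPT@2: {C,T} ∪ {A} = {A,C,T} (union, +1)
HIPTU@2: {A,C,T} ∩ {T} = {T} (intersection, +0)
CFHIPTU@2: {A,C} ∪ {T} = {A,C,T} (union, +1)
CF@3: {G} ∪ {A} = {A,G} (union, +1)
HT@3: {T} ∪ {C} = {C,T} (union, +1)
IP@3: {G} ∩ {G} = {G} (intersection, +0)
HIPT@3: {C,T} ∪ {G} = {C,G,T} (union, +1)
HIPTU@3: {C,G,T} ∩ {T} = {T} (intersection, +0)
CFHIPTU@3: {A,G} ∪ {T} = {A,G,T} (union, +1)
CF@4: {C} ∩ {C} = {C} (intersection, +0)
HT@4: {G} ∪ {T} = {G,T} (union, +1)
IP@4: {A} ∩ {A} = {A} (intersection, +0)
HIPT@4: {G,T} ∪ {A} = {A,G,T} (union, +1)
HIPTU@4: {A,G,T} ∩ {A} = {A} (intersection, +0)
CFHIPTU@4: {C} ∪ {A} = {A,C} (union, +1)
CF@5: {C} ∪ {T} = {C,T} (union, +1)
HT@5: {A} ∪ {G} = {A,G} (union, +1)
IP@5: {G} ∩ {G} = {G} (intersection, +0)
HIPT@5: {A,G} ∩ {G} = {G} (intersection, +0)
HIPTU@5: {G} ∪ {T} = {G,T} (union, +1)
CFHIPTU@5: {C,T} ∩ {G,T} = {T} (intersection, +0)
CF@6: {C} ∪ {T} = {C,T} (union, +1)
HT@6: {C} ∩ {C} = {C} (intersection, +0)
IP@6: {C} ∪ {A} = {A,C} (union, +1)
HIPT@6: {C} ∩ {A,C} = {C} (intersection, +0)
HIPTU@6: {C} ∩ {C} = {C} (intersection, +0)
CFHIPTU@6: {C,T} ∩ {C} = {C} (intersection, +0)
CF@7: {C} ∪ {G} = {C,G} (union, +1)
HT@7: {A} ∩ {A} = {A} (intersection, +0)
IP@7: {C} ∪ {A} = {A,C} (union, +1)
HIPT@7: {A} ∩ {A,C} = {A} (intersection, +0)
HIPTU@7: {A} ∪ {G} = {A,G} (union, +1)
CFHIPTU@7: {C,G} ∩ {A,G} = {G} (intersection, +0)
per-site changes: [4, 4, 4, 4, 3, 3, 2, 3]; total = 27

27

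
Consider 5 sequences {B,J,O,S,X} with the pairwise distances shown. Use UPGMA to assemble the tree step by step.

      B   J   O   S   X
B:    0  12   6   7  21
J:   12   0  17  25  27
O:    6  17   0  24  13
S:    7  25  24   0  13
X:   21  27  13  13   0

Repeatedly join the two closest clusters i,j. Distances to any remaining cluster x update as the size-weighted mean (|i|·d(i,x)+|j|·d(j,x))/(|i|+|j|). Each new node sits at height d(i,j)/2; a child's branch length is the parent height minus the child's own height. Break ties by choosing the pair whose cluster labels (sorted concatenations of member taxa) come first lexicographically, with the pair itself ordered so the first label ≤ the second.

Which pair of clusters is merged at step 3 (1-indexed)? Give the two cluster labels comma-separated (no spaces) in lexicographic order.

iteration 1: select B,O (d=6); attach at lengths (3, 3); label the merged cluster BO
  updated: d(BO,J)=29/2, d(BO,S)=31/2, d(BO,X)=17
iteration 2: select S,X (d=13); attach at lengths (13/2, 13/2); label the merged cluster SX
  updated: d(BO,SX)=65/4, d(J,SX)=26
iteration 3: select BO,J (d=29/2); attach at lengths (17/4, 29/4); label the merged cluster BJO
  updated: d(BJO,SX)=39/2
iteration 4: select BJO,SX (d=39/2); attach at lengths (5/2, 13/4); label the merged cluster BJOSX
final tree: (((B:3,O:3):17/4,J:29/4):5/2,(S:13/2,X:13/2):13/4)
total length: 145/4

BO,J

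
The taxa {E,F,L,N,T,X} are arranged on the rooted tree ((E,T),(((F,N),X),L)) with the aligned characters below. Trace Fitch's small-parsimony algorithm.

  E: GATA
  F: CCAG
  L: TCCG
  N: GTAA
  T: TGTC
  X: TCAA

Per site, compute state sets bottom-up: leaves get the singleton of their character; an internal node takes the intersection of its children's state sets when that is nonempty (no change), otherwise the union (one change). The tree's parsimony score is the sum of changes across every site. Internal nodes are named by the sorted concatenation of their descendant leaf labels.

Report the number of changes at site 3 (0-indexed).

3

[col 0] ET: children E:{G}, T:{T} ∪→ {G,T}; cost 1
[col 0] FN: children F:{C}, N:{G} ∪→ {C,G}; cost 1
[col 0] FNX: children FN:{C,G}, X:{T} ∪→ {C,G,T}; cost 1
[col 0] FLNX: children FNX:{C,G,T}, L:{T} ∩→ {T}; cost 0
[col 0] EFLNTX: children ET:{G,T}, FLNX:{T} ∩→ {T}; cost 0
[col 1] ET: children E:{A}, T:{G} ∪→ {A,G}; cost 1
[col 1] FN: children F:{C}, N:{T} ∪→ {C,T}; cost 1
[col 1] FNX: children FN:{C,T}, X:{C} ∩→ {C}; cost 0
[col 1] FLNX: children FNX:{C}, L:{C} ∩→ {C}; cost 0
[col 1] EFLNTX: children ET:{A,G}, FLNX:{C} ∪→ {A,C,G}; cost 1
[col 2] ET: children E:{T}, T:{T} ∩→ {T}; cost 0
[col 2] FN: children F:{A}, N:{A} ∩→ {A}; cost 0
[col 2] FNX: children FN:{A}, X:{A} ∩→ {A}; cost 0
[col 2] FLNX: children FNX:{A}, L:{C} ∪→ {A,C}; cost 1
[col 2] EFLNTX: children ET:{T}, FLNX:{A,C} ∪→ {A,C,T}; cost 1
[col 3] ET: children E:{A}, T:{C} ∪→ {A,C}; cost 1
[col 3] FN: children F:{G}, N:{A} ∪→ {A,G}; cost 1
[col 3] FNX: children FN:{A,G}, X:{A} ∩→ {A}; cost 0
[col 3] FLNX: children FNX:{A}, L:{G} ∪→ {A,G}; cost 1
[col 3] EFLNTX: children ET:{A,C}, FLNX:{A,G} ∩→ {A}; cost 0
per-site changes: [3, 3, 2, 3]; total = 11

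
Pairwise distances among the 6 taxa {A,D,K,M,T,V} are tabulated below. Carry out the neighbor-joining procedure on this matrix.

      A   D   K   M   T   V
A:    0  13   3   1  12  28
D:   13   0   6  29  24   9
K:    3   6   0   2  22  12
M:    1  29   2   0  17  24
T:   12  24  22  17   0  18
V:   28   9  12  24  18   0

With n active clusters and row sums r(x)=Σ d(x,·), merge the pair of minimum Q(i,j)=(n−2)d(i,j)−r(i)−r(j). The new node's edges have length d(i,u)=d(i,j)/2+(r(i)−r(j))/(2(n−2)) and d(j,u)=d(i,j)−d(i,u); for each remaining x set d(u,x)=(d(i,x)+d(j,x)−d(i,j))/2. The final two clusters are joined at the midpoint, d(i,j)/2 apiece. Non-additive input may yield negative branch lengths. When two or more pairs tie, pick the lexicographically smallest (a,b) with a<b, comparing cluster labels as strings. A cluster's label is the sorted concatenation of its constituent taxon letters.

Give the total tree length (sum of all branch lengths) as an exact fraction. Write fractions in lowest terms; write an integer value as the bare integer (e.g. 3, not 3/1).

34

iteration 1: select D,V (d=9, Q=-136); attach at lengths (13/4, 23/4); label the merged cluster DV
  updated: d(A,DV)=16, d(DV,K)=9/2, d(DV,M)=22, d(DV,T)=33/2
iteration 2: select DV,K (d=9/2, Q=-77); attach at lengths (41/6, -7/3); label the merged cluster DKV
  updated: d(A,DKV)=29/4, d(DKV,M)=39/4, d(DKV,T)=17
iteration 3: select A,M (d=1, Q=-46); attach at lengths (-11/8, 19/8); label the merged cluster AM
  updated: d(AM,DKV)=8, d(AM,T)=14
iteration 4: select AM,DKV (d=8, Q=-39); attach at lengths (5/2, 11/2); label the merged cluster ADKMV
  updated: d(ADKMV,T)=23/2
iteration 5: select ADKMV,T (d=23/2); attach at lengths (23/4, 23/4); label the merged cluster ADKMTV
final tree: (((A:-11/8,M:19/8):5/2,((D:13/4,V:23/4):41/6,K:-7/3):11/2):23/4,T:23/4)
total length: 34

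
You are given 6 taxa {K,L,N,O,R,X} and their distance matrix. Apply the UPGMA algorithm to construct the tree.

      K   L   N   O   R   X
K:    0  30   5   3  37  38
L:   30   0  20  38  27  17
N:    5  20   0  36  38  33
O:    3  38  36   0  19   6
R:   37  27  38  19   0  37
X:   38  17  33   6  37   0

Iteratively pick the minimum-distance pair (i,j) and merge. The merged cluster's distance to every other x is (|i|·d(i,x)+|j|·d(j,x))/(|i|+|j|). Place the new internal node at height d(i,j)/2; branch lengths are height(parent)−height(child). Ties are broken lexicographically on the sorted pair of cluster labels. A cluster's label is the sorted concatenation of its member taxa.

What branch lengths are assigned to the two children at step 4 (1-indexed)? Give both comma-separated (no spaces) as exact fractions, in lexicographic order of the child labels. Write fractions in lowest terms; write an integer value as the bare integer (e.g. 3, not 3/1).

7/2,21/4

1. join K+O (d=3) ⇒ KO; edges |K|=3/2, |O|=3/2
  updated: d(KO,L)=34, d(KO,N)=41/2, d(KO,R)=28, d(KO,X)=22
2. join L+X (d=17) ⇒ LX; edges |L|=17/2, |X|=17/2
  updated: d(KO,LX)=28, d(LX,N)=53/2, d(LX,R)=32
3. join KO+N (d=41/2) ⇒ KNO; edges |KO|=35/4, |N|=41/4
  updated: d(KNO,LX)=55/2, d(KNO,R)=94/3
4. join KNO+LX (d=55/2) ⇒ KLNOX; edges |KNO|=7/2, |LX|=21/4
  updated: d(KLNOX,R)=158/5
5. join KLNOX+R (d=158/5) ⇒ KLNORX; edges |KLNOX|=41/20, |R|=79/5
final tree: ((((K:3/2,O:3/2):35/4,N:41/4):7/2,(L:17/2,X:17/2):21/4):41/20,R:79/5)
total length: 328/5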